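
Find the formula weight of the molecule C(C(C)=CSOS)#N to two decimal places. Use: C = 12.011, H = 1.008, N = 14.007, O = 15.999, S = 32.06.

Molecular formula: C4H5NOS2.
M = 4×12.011 + 5×1.008 + 1×14.007 + 1×15.999 + 2×32.06 = 147.21 g/mol.

147.21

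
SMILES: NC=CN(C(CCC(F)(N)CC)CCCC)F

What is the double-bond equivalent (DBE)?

Molecular formula from the SMILES: C12H25F2N3.
DoU = (2C + 2 + N − H − X)/2 = (2·12 + 2 + 3 − 25 − 2)/2 = 2/2 = 1.
(Structurally: 0 ring(s) + 1 π bond(s) = 1.)

1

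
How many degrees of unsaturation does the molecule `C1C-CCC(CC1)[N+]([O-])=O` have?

Molecular formula from the SMILES: C7H13NO2.
DoU = (2C + 2 + N − H − X)/2 = (2·7 + 2 + 1 − 13 − 0)/2 = 4/2 = 2.
(Structurally: 1 ring(s) + 1 π bond(s) = 2.)

2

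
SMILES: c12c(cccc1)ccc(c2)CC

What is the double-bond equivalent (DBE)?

7

Molecular formula from the SMILES: C12H12.
DoU = (2C + 2 + N − H − X)/2 = (2·12 + 2 + 0 − 12 − 0)/2 = 14/2 = 7.
(Structurally: 2 ring(s) + 5 π bond(s) = 7.)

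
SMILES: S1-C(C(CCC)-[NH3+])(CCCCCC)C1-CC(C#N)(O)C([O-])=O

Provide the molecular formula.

Heavy atoms from the SMILES: 16 C, 2 N, 3 O, 1 S.
Implicit hydrogens by atom environment:
  8 × C: 2 H each → 16
  4 × C: no H
  2 × C: 3 H each → 6
  2 × C: 1 H each → 2
  1 × N (charge +1): 3 H
  1 × N: no H
  1 × O: 1 H
  1 × O: no H
  1 × O (charge -1): no H
  1 × S: no H
  Total hydrogens = 28.
Molecular formula: C16H28N2O3S

C16H28N2O3S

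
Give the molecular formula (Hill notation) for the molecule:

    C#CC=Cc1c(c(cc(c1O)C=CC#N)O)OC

C14H11NO3

Heavy atoms from the SMILES: 14 C, 1 N, 3 O.
Implicit hydrogens by atom environment:
  5 × C: 1 H each → 5
  5 × C (aromatic): no H
  2 × C: no H
  2 × O: 1 H each → 2
  1 × C: 3 H
  1 × C (aromatic): 1 H
  1 × N: no H
  1 × O: no H
  Total hydrogens = 11.
Molecular formula: C14H11NO3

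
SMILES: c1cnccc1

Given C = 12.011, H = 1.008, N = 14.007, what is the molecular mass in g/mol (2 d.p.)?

Molecular formula: C5H5N.
M = 5×12.011 + 5×1.008 + 1×14.007 = 79.10 g/mol.

79.10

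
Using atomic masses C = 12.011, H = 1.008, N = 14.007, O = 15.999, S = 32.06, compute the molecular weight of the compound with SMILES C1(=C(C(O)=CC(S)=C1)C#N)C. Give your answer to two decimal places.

Molecular formula: C8H7NOS.
M = 8×12.011 + 7×1.008 + 1×14.007 + 1×15.999 + 1×32.06 = 165.21 g/mol.

165.21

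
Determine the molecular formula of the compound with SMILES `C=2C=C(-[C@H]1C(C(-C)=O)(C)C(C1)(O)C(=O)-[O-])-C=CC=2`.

Heavy atoms from the SMILES: 14 C, 4 O.
Implicit hydrogens by atom environment:
  5 × C (aromatic): 1 H each → 5
  4 × C: no H
  2 × C: 3 H each → 6
  2 × O: no H
  1 × C: 2 H
  1 × C: 1 H
  1 × C (aromatic): no H
  1 × O: 1 H
  1 × O (charge -1): no H
  Total hydrogens = 15.
Net charge -1.
Molecular formula: C14H15O4-

C14H15O4-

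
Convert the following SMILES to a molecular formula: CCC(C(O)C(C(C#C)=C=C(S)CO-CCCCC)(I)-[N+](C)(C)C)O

Heavy atoms from the SMILES: 19 C, 1 I, 1 N, 3 O, 1 S.
Implicit hydrogens by atom environment:
  6 × C: 2 H each → 12
  5 × C: 3 H each → 15
  5 × C: no H
  3 × C: 1 H each → 3
  2 × O: 1 H each → 2
  1 × I: no H
  1 × N (charge +1): no H
  1 × O: no H
  1 × S: 1 H
  Total hydrogens = 33.
Net charge +1.
Molecular formula: C19H33INO3S+

C19H33INO3S+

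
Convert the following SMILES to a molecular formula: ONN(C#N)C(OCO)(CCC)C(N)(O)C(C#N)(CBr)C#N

Heavy atoms from the SMILES: 1 Br, 11 C, 6 N, 4 O.
Implicit hydrogens by atom environment:
  6 × C: no H
  4 × C: 2 H each → 8
  4 × N: no H
  3 × O: 1 H each → 3
  1 × Br: no H
  1 × C: 3 H
  1 × N: 2 H
  1 × N: 1 H
  1 × O: no H
  Total hydrogens = 17.
Molecular formula: C11H17BrN6O4

C11H17BrN6O4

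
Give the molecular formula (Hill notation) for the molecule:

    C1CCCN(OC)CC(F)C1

Heavy atoms from the SMILES: 8 C, 1 F, 1 N, 1 O.
Implicit hydrogens by atom environment:
  6 × C: 2 H each → 12
  1 × C: 3 H
  1 × C: 1 H
  1 × F: no H
  1 × N: no H
  1 × O: no H
  Total hydrogens = 16.
Molecular formula: C8H16FNO

C8H16FNO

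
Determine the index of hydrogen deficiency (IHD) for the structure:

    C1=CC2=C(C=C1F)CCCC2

Molecular formula from the SMILES: C10H11F.
DoU = (2C + 2 + N − H − X)/2 = (2·10 + 2 + 0 − 11 − 1)/2 = 10/2 = 5.
(Structurally: 2 ring(s) + 3 π bond(s) = 5.)

5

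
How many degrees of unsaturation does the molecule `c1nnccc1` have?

Molecular formula from the SMILES: C4H4N2.
DoU = (2C + 2 + N − H − X)/2 = (2·4 + 2 + 2 − 4 − 0)/2 = 8/2 = 4.
(Structurally: 1 ring(s) + 3 π bond(s) = 4.)

4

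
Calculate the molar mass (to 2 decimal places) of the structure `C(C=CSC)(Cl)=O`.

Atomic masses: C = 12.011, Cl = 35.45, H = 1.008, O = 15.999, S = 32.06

Molecular formula: C4H5ClOS.
M = 4×12.011 + 1×35.45 + 5×1.008 + 1×15.999 + 1×32.06 = 136.59 g/mol.

136.59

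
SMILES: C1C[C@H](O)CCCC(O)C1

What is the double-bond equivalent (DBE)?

1

Molecular formula from the SMILES: C8H16O2.
DoU = (2C + 2 + N − H − X)/2 = (2·8 + 2 + 0 − 16 − 0)/2 = 2/2 = 1.
(Structurally: 1 ring(s) + 0 π bond(s) = 1.)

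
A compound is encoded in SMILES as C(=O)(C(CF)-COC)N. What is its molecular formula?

C5H10FNO2

Heavy atoms from the SMILES: 5 C, 1 F, 1 N, 2 O.
Implicit hydrogens by atom environment:
  2 × C: 2 H each → 4
  2 × O: no H
  1 × C: 3 H
  1 × C: 1 H
  1 × C: no H
  1 × F: no H
  1 × N: 2 H
  Total hydrogens = 10.
Molecular formula: C5H10FNO2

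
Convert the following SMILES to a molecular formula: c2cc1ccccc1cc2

Heavy atoms from the SMILES: 10 C.
Implicit hydrogens by atom environment:
  8 × C (aromatic): 1 H each → 8
  2 × C (aromatic): no H
  Total hydrogens = 8.
Molecular formula: C10H8

C10H8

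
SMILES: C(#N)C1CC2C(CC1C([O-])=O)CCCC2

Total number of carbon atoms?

The symbol for carbon appears 12 times in the SMILES.

12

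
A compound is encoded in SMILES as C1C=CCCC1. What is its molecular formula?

Heavy atoms from the SMILES: 6 C.
Implicit hydrogens by atom environment:
  4 × C: 2 H each → 8
  2 × C: 1 H each → 2
  Total hydrogens = 10.
Molecular formula: C6H10

C6H10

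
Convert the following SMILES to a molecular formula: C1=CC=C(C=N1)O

Heavy atoms from the SMILES: 5 C, 1 N, 1 O.
Implicit hydrogens by atom environment:
  4 × C (aromatic): 1 H each → 4
  1 × C (aromatic): no H
  1 × N (aromatic): no H
  1 × O: 1 H
  Total hydrogens = 5.
Molecular formula: C5H5NO

C5H5NO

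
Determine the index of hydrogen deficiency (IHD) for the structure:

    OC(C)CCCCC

Molecular formula from the SMILES: C7H16O.
DoU = (2C + 2 + N − H − X)/2 = (2·7 + 2 + 0 − 16 − 0)/2 = 0/2 = 0.
(Structurally: 0 ring(s) + 0 π bond(s) = 0.)

0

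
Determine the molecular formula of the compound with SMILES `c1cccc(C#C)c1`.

C8H6

Heavy atoms from the SMILES: 8 C.
Implicit hydrogens by atom environment:
  5 × C (aromatic): 1 H each → 5
  1 × C: 1 H
  1 × C (aromatic): no H
  1 × C: no H
  Total hydrogens = 6.
Molecular formula: C8H6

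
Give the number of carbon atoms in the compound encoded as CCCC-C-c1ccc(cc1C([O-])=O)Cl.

12

The symbol for carbon appears 12 times in the SMILES. Lowercase c denotes aromatic carbon and counts toward C.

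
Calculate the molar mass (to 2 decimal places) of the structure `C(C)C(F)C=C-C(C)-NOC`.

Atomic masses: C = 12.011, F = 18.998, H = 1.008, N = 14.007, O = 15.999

161.22

Molecular formula: C8H16FNO.
M = 8×12.011 + 1×18.998 + 16×1.008 + 1×14.007 + 1×15.999 = 161.22 g/mol.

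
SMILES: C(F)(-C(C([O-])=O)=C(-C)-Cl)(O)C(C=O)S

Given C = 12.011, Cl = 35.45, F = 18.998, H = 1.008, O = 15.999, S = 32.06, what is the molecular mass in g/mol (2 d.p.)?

Molecular formula: C7H7ClFO4S-.
M = 7×12.011 + 1×35.45 + 1×18.998 + 7×1.008 + 4×15.999 + 1×32.06 = 241.64 g/mol.

241.64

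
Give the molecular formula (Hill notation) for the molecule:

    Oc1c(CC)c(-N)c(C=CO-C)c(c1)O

C11H15NO3

Heavy atoms from the SMILES: 11 C, 1 N, 3 O.
Implicit hydrogens by atom environment:
  5 × C (aromatic): no H
  2 × C: 3 H each → 6
  2 × C: 1 H each → 2
  2 × O: 1 H each → 2
  1 × C: 2 H
  1 × C (aromatic): 1 H
  1 × N: 2 H
  1 × O: no H
  Total hydrogens = 15.
Molecular formula: C11H15NO3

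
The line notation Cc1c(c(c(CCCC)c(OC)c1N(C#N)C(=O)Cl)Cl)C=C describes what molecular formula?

C16H18Cl2N2O2

Heavy atoms from the SMILES: 16 C, 2 Cl, 2 N, 2 O.
Implicit hydrogens by atom environment:
  6 × C (aromatic): no H
  4 × C: 2 H each → 8
  3 × C: 3 H each → 9
  2 × C: no H
  2 × Cl: no H
  2 × N: no H
  2 × O: no H
  1 × C: 1 H
  Total hydrogens = 18.
Molecular formula: C16H18Cl2N2O2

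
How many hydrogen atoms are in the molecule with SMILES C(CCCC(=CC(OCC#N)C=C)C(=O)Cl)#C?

Hydrogens are implicit in SMILES; fill each atom to its normal valence:
  5 × C: 2 H each → 10
  4 × C: 1 H each → 4
  4 × C: no H
  2 × O: no H
  1 × Cl: no H
  1 × N: no H
  Total hydrogens = 14.

14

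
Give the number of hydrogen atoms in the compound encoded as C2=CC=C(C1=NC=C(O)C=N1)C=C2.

8

Hydrogens are implicit in SMILES; fill each atom to its normal valence:
  7 × C (aromatic): 1 H each → 7
  3 × C (aromatic): no H
  2 × N (aromatic): no H
  1 × O: 1 H
  Total hydrogens = 8.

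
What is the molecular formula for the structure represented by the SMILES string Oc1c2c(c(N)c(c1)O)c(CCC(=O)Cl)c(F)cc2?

C13H11ClFNO3

Heavy atoms from the SMILES: 13 C, 1 Cl, 1 F, 1 N, 3 O.
Implicit hydrogens by atom environment:
  7 × C (aromatic): no H
  3 × C (aromatic): 1 H each → 3
  2 × C: 2 H each → 4
  2 × O: 1 H each → 2
  1 × C: no H
  1 × Cl: no H
  1 × F: no H
  1 × N: 2 H
  1 × O: no H
  Total hydrogens = 11.
Molecular formula: C13H11ClFNO3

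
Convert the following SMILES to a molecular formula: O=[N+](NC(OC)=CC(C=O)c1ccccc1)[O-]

Heavy atoms from the SMILES: 11 C, 2 N, 4 O.
Implicit hydrogens by atom environment:
  5 × C (aromatic): 1 H each → 5
  3 × C: 1 H each → 3
  3 × O: no H
  1 × C: 3 H
  1 × C: no H
  1 × C (aromatic): no H
  1 × N: 1 H
  1 × N (charge +1): no H
  1 × O (charge -1): no H
  Total hydrogens = 12.
Molecular formula: C11H12N2O4

C11H12N2O4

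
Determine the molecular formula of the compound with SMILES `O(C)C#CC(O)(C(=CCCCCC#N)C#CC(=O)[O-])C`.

C15H16NO4-

Heavy atoms from the SMILES: 15 C, 1 N, 4 O.
Implicit hydrogens by atom environment:
  8 × C: no H
  4 × C: 2 H each → 8
  2 × C: 3 H each → 6
  2 × O: no H
  1 × C: 1 H
  1 × N: no H
  1 × O: 1 H
  1 × O (charge -1): no H
  Total hydrogens = 16.
Net charge -1.
Molecular formula: C15H16NO4-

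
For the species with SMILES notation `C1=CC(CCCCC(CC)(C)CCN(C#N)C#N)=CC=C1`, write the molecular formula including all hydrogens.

Heavy atoms from the SMILES: 18 C, 3 N.
Implicit hydrogens by atom environment:
  7 × C: 2 H each → 14
  5 × C (aromatic): 1 H each → 5
  3 × C: no H
  3 × N: no H
  2 × C: 3 H each → 6
  1 × C (aromatic): no H
  Total hydrogens = 25.
Molecular formula: C18H25N3

C18H25N3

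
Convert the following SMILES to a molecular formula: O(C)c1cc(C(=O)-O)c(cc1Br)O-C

Heavy atoms from the SMILES: 1 Br, 9 C, 4 O.
Implicit hydrogens by atom environment:
  4 × C (aromatic): no H
  3 × O: no H
  2 × C: 3 H each → 6
  2 × C (aromatic): 1 H each → 2
  1 × Br: no H
  1 × C: no H
  1 × O: 1 H
  Total hydrogens = 9.
Molecular formula: C9H9BrO4

C9H9BrO4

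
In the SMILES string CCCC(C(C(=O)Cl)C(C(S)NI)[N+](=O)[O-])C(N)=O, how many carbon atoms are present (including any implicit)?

9

The symbol for carbon appears 9 times in the SMILES. (Cl is a single chlorine, not C + l.)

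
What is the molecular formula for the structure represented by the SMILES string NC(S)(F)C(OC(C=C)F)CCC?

Heavy atoms from the SMILES: 8 C, 2 F, 1 N, 1 O, 1 S.
Implicit hydrogens by atom environment:
  3 × C: 2 H each → 6
  3 × C: 1 H each → 3
  2 × F: no H
  1 × C: 3 H
  1 × C: no H
  1 × N: 2 H
  1 × O: no H
  1 × S: 1 H
  Total hydrogens = 15.
Molecular formula: C8H15F2NOS

C8H15F2NOS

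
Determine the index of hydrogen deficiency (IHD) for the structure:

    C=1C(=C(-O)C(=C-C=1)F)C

Molecular formula from the SMILES: C7H7FO.
DoU = (2C + 2 + N − H − X)/2 = (2·7 + 2 + 0 − 7 − 1)/2 = 8/2 = 4.
(Structurally: 1 ring(s) + 3 π bond(s) = 4.)

4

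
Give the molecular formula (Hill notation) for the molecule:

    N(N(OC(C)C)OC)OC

C5H14N2O3

Heavy atoms from the SMILES: 5 C, 2 N, 3 O.
Implicit hydrogens by atom environment:
  4 × C: 3 H each → 12
  3 × O: no H
  1 × C: 1 H
  1 × N: 1 H
  1 × N: no H
  Total hydrogens = 14.
Molecular formula: C5H14N2O3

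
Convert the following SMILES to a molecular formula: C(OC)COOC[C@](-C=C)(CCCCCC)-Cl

Heavy atoms from the SMILES: 13 C, 1 Cl, 3 O.
Implicit hydrogens by atom environment:
  9 × C: 2 H each → 18
  3 × O: no H
  2 × C: 3 H each → 6
  1 × C: 1 H
  1 × C: no H
  1 × Cl: no H
  Total hydrogens = 25.
Molecular formula: C13H25ClO3

C13H25ClO3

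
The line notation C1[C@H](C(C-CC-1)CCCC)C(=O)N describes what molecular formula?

C11H21NO

Heavy atoms from the SMILES: 11 C, 1 N, 1 O.
Implicit hydrogens by atom environment:
  7 × C: 2 H each → 14
  2 × C: 1 H each → 2
  1 × C: 3 H
  1 × C: no H
  1 × N: 2 H
  1 × O: no H
  Total hydrogens = 21.
Molecular formula: C11H21NO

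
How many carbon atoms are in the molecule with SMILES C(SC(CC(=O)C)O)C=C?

The symbol for carbon appears 7 times in the SMILES.

7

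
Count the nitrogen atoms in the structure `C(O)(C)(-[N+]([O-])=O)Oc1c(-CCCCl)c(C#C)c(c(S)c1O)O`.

1

The symbol for nitrogen appears 1 time in the SMILES.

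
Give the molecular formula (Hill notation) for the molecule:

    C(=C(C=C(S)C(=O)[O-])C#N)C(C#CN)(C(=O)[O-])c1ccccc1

[C16H10N2O4S]2-

Heavy atoms from the SMILES: 16 C, 2 N, 4 O, 1 S.
Implicit hydrogens by atom environment:
  8 × C: no H
  5 × C (aromatic): 1 H each → 5
  2 × C: 1 H each → 2
  2 × O: no H
  2 × O (charge -1): no H
  1 × C (aromatic): no H
  1 × N: 2 H
  1 × N: no H
  1 × S: 1 H
  Total hydrogens = 10.
Net charge -2.
Molecular formula: [C16H10N2O4S]2-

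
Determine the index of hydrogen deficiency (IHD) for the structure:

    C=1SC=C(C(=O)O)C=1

4

Molecular formula from the SMILES: C5H4O2S.
DoU = (2C + 2 + N − H − X)/2 = (2·5 + 2 + 0 − 4 − 0)/2 = 8/2 = 4.
(Structurally: 1 ring(s) + 3 π bond(s) = 4.)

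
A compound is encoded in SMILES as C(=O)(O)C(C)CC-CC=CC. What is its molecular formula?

Heavy atoms from the SMILES: 9 C, 2 O.
Implicit hydrogens by atom environment:
  3 × C: 2 H each → 6
  3 × C: 1 H each → 3
  2 × C: 3 H each → 6
  1 × C: no H
  1 × O: 1 H
  1 × O: no H
  Total hydrogens = 16.
Molecular formula: C9H16O2

C9H16O2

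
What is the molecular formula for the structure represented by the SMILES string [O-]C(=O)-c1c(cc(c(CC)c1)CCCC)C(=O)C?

C15H19O3-

Heavy atoms from the SMILES: 15 C, 3 O.
Implicit hydrogens by atom environment:
  4 × C: 2 H each → 8
  4 × C (aromatic): no H
  3 × C: 3 H each → 9
  2 × C (aromatic): 1 H each → 2
  2 × C: no H
  2 × O: no H
  1 × O (charge -1): no H
  Total hydrogens = 19.
Net charge -1.
Molecular formula: C15H19O3-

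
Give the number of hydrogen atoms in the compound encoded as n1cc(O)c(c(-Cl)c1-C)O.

Hydrogens are implicit in SMILES; fill each atom to its normal valence:
  4 × C (aromatic): no H
  2 × O: 1 H each → 2
  1 × C: 3 H
  1 × C (aromatic): 1 H
  1 × Cl: no H
  1 × N (aromatic): no H
  Total hydrogens = 6.

6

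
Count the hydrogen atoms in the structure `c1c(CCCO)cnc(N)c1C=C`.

Hydrogens are implicit in SMILES; fill each atom to its normal valence:
  4 × C: 2 H each → 8
  3 × C (aromatic): no H
  2 × C (aromatic): 1 H each → 2
  1 × C: 1 H
  1 × N: 2 H
  1 × N (aromatic): no H
  1 × O: 1 H
  Total hydrogens = 14.

14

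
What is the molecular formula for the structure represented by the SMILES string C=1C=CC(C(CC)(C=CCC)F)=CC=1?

Heavy atoms from the SMILES: 13 C, 1 F.
Implicit hydrogens by atom environment:
  5 × C (aromatic): 1 H each → 5
  2 × C: 3 H each → 6
  2 × C: 2 H each → 4
  2 × C: 1 H each → 2
  1 × C: no H
  1 × C (aromatic): no H
  1 × F: no H
  Total hydrogens = 17.
Molecular formula: C13H17F

C13H17F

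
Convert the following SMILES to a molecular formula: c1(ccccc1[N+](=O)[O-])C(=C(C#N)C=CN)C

Heavy atoms from the SMILES: 12 C, 3 N, 2 O.
Implicit hydrogens by atom environment:
  4 × C (aromatic): 1 H each → 4
  3 × C: no H
  2 × C: 1 H each → 2
  2 × C (aromatic): no H
  1 × C: 3 H
  1 × N: 2 H
  1 × N (charge +1): no H
  1 × N: no H
  1 × O: no H
  1 × O (charge -1): no H
  Total hydrogens = 11.
Molecular formula: C12H11N3O2

C12H11N3O2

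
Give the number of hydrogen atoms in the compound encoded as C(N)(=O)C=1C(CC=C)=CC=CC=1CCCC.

19

Hydrogens are implicit in SMILES; fill each atom to its normal valence:
  5 × C: 2 H each → 10
  3 × C (aromatic): 1 H each → 3
  3 × C (aromatic): no H
  1 × C: 3 H
  1 × C: 1 H
  1 × C: no H
  1 × N: 2 H
  1 × O: no H
  Total hydrogens = 19.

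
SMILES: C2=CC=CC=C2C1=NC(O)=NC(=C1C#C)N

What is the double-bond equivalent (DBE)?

Molecular formula from the SMILES: C12H9N3O.
DoU = (2C + 2 + N − H − X)/2 = (2·12 + 2 + 3 − 9 − 0)/2 = 20/2 = 10.
(Structurally: 2 ring(s) + 8 π bond(s) = 10.)

10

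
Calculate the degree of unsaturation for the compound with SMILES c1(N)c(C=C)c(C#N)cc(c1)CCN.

Molecular formula from the SMILES: C11H13N3.
DoU = (2C + 2 + N − H − X)/2 = (2·11 + 2 + 3 − 13 − 0)/2 = 14/2 = 7.
(Structurally: 1 ring(s) + 6 π bond(s) = 7.)

7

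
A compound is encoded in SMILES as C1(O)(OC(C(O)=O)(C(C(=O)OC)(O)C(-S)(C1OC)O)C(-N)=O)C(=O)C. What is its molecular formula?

C12H17NO11S

Heavy atoms from the SMILES: 12 C, 1 N, 11 O, 1 S.
Implicit hydrogens by atom environment:
  8 × C: no H
  7 × O: no H
  4 × O: 1 H each → 4
  3 × C: 3 H each → 9
  1 × C: 1 H
  1 × N: 2 H
  1 × S: 1 H
  Total hydrogens = 17.
Molecular formula: C12H17NO11S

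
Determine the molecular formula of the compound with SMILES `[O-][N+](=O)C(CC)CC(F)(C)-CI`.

C7H13FINO2

Heavy atoms from the SMILES: 7 C, 1 F, 1 I, 1 N, 2 O.
Implicit hydrogens by atom environment:
  3 × C: 2 H each → 6
  2 × C: 3 H each → 6
  1 × C: 1 H
  1 × C: no H
  1 × F: no H
  1 × I: no H
  1 × N (charge +1): no H
  1 × O: no H
  1 × O (charge -1): no H
  Total hydrogens = 13.
Molecular formula: C7H13FINO2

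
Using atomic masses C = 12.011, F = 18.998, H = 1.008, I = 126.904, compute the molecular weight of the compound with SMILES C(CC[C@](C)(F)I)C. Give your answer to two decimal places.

Molecular formula: C6H12FI.
M = 6×12.011 + 1×18.998 + 12×1.008 + 1×126.904 = 230.06 g/mol.

230.06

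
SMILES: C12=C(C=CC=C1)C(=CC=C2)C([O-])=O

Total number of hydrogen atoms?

7

Hydrogens are implicit in SMILES; fill each atom to its normal valence:
  7 × C (aromatic): 1 H each → 7
  3 × C (aromatic): no H
  1 × C: no H
  1 × O: no H
  1 × O (charge -1): no H
  Total hydrogens = 7.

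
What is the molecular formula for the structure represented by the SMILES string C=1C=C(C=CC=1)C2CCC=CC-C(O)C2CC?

C16H22O

Heavy atoms from the SMILES: 16 C, 1 O.
Implicit hydrogens by atom environment:
  5 × C: 1 H each → 5
  5 × C (aromatic): 1 H each → 5
  4 × C: 2 H each → 8
  1 × C: 3 H
  1 × C (aromatic): no H
  1 × O: 1 H
  Total hydrogens = 22.
Molecular formula: C16H22O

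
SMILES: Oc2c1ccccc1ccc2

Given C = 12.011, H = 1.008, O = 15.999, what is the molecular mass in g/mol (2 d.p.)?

Molecular formula: C10H8O.
M = 10×12.011 + 8×1.008 + 1×15.999 = 144.17 g/mol.

144.17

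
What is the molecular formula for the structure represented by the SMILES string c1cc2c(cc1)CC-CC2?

Heavy atoms from the SMILES: 10 C.
Implicit hydrogens by atom environment:
  4 × C: 2 H each → 8
  4 × C (aromatic): 1 H each → 4
  2 × C (aromatic): no H
  Total hydrogens = 12.
Molecular formula: C10H12

C10H12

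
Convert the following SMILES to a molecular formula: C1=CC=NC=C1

Heavy atoms from the SMILES: 5 C, 1 N.
Implicit hydrogens by atom environment:
  5 × C (aromatic): 1 H each → 5
  1 × N (aromatic): no H
  Total hydrogens = 5.
Molecular formula: C5H5N

C5H5N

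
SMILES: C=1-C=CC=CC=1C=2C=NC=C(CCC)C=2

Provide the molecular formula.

C14H15N

Heavy atoms from the SMILES: 14 C, 1 N.
Implicit hydrogens by atom environment:
  8 × C (aromatic): 1 H each → 8
  3 × C (aromatic): no H
  2 × C: 2 H each → 4
  1 × C: 3 H
  1 × N (aromatic): no H
  Total hydrogens = 15.
Molecular formula: C14H15N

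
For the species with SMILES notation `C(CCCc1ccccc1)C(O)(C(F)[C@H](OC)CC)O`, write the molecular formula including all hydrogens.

Heavy atoms from the SMILES: 16 C, 1 F, 3 O.
Implicit hydrogens by atom environment:
  5 × C: 2 H each → 10
  5 × C (aromatic): 1 H each → 5
  2 × C: 3 H each → 6
  2 × C: 1 H each → 2
  2 × O: 1 H each → 2
  1 × C: no H
  1 × C (aromatic): no H
  1 × F: no H
  1 × O: no H
  Total hydrogens = 25.
Molecular formula: C16H25FO3

C16H25FO3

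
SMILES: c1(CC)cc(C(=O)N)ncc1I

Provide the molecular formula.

Heavy atoms from the SMILES: 8 C, 1 I, 2 N, 1 O.
Implicit hydrogens by atom environment:
  3 × C (aromatic): no H
  2 × C (aromatic): 1 H each → 2
  1 × C: 3 H
  1 × C: 2 H
  1 × C: no H
  1 × I: no H
  1 × N: 2 H
  1 × N (aromatic): no H
  1 × O: no H
  Total hydrogens = 9.
Molecular formula: C8H9IN2O

C8H9IN2O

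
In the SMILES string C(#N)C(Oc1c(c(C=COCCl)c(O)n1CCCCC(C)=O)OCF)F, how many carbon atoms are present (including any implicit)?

16

The symbol for carbon appears 16 times in the SMILES. Lowercase c denotes aromatic carbon and counts toward C.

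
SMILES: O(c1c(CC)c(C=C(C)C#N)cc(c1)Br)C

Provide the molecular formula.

Heavy atoms from the SMILES: 1 Br, 13 C, 1 N, 1 O.
Implicit hydrogens by atom environment:
  4 × C (aromatic): no H
  3 × C: 3 H each → 9
  2 × C (aromatic): 1 H each → 2
  2 × C: no H
  1 × Br: no H
  1 × C: 2 H
  1 × C: 1 H
  1 × N: no H
  1 × O: no H
  Total hydrogens = 14.
Molecular formula: C13H14BrNO

C13H14BrNO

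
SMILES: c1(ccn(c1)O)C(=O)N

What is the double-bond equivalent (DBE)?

Molecular formula from the SMILES: C5H6N2O2.
DoU = (2C + 2 + N − H − X)/2 = (2·5 + 2 + 2 − 6 − 0)/2 = 8/2 = 4.
(Structurally: 1 ring(s) + 3 π bond(s) = 4.)

4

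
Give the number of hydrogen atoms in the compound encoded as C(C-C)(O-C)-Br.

9

Hydrogens are implicit in SMILES; fill each atom to its normal valence:
  2 × C: 3 H each → 6
  1 × Br: no H
  1 × C: 2 H
  1 × C: 1 H
  1 × O: no H
  Total hydrogens = 9.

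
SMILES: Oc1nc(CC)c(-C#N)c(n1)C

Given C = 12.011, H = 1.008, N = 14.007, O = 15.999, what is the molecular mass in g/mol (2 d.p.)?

Molecular formula: C8H9N3O.
M = 8×12.011 + 9×1.008 + 3×14.007 + 1×15.999 = 163.18 g/mol.

163.18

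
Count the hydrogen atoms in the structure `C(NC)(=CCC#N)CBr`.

Hydrogens are implicit in SMILES; fill each atom to its normal valence:
  2 × C: 2 H each → 4
  2 × C: no H
  1 × Br: no H
  1 × C: 3 H
  1 × C: 1 H
  1 × N: 1 H
  1 × N: no H
  Total hydrogens = 9.

9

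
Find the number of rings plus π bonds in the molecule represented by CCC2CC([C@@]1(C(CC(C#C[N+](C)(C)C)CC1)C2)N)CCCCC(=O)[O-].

5

Molecular formula from the SMILES: C22H38N2O2.
DoU = (2C + 2 + N − H − X)/2 = (2·22 + 2 + 2 − 38 − 0)/2 = 10/2 = 5.
(Structurally: 2 ring(s) + 3 π bond(s) = 5.)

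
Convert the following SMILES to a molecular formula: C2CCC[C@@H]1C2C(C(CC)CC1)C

Heavy atoms from the SMILES: 13 C.
Implicit hydrogens by atom environment:
  7 × C: 2 H each → 14
  4 × C: 1 H each → 4
  2 × C: 3 H each → 6
  Total hydrogens = 24.
Molecular formula: C13H24

C13H24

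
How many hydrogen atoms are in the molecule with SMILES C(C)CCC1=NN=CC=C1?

Hydrogens are implicit in SMILES; fill each atom to its normal valence:
  3 × C: 2 H each → 6
  3 × C (aromatic): 1 H each → 3
  2 × N (aromatic): no H
  1 × C: 3 H
  1 × C (aromatic): no H
  Total hydrogens = 12.

12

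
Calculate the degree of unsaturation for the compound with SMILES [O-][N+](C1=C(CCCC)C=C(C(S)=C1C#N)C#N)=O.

Molecular formula from the SMILES: C12H11N3O2S.
DoU = (2C + 2 + N − H − X)/2 = (2·12 + 2 + 3 − 11 − 0)/2 = 18/2 = 9.
(Structurally: 1 ring(s) + 8 π bond(s) = 9.)

9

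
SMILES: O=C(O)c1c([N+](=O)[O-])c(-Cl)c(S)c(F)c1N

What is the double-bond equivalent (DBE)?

Molecular formula from the SMILES: C7H4ClFN2O4S.
DoU = (2C + 2 + N − H − X)/2 = (2·7 + 2 + 2 − 4 − 2)/2 = 12/2 = 6.
(Structurally: 1 ring(s) + 5 π bond(s) = 6.)

6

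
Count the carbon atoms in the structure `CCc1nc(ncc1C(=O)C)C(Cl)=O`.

The symbol for carbon appears 9 times in the SMILES. Lowercase c denotes aromatic carbon and counts toward C.

9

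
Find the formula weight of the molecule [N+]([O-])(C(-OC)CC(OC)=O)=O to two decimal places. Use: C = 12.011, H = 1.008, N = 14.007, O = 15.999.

163.13

Molecular formula: C5H9NO5.
M = 5×12.011 + 9×1.008 + 1×14.007 + 5×15.999 = 163.13 g/mol.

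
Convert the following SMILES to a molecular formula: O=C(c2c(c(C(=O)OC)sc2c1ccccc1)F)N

C13H10FNO3S

Heavy atoms from the SMILES: 13 C, 1 F, 1 N, 3 O, 1 S.
Implicit hydrogens by atom environment:
  5 × C (aromatic): 1 H each → 5
  5 × C (aromatic): no H
  3 × O: no H
  2 × C: no H
  1 × C: 3 H
  1 × F: no H
  1 × N: 2 H
  1 × S (aromatic): no H
  Total hydrogens = 10.
Molecular formula: C13H10FNO3S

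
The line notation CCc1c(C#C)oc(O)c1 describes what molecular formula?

C8H8O2

Heavy atoms from the SMILES: 8 C, 2 O.
Implicit hydrogens by atom environment:
  3 × C (aromatic): no H
  1 × C: 3 H
  1 × C: 2 H
  1 × C (aromatic): 1 H
  1 × C: 1 H
  1 × C: no H
  1 × O: 1 H
  1 × O (aromatic): no H
  Total hydrogens = 8.
Molecular formula: C8H8O2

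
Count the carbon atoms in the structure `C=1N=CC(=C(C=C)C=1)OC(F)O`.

The symbol for carbon appears 8 times in the SMILES.

8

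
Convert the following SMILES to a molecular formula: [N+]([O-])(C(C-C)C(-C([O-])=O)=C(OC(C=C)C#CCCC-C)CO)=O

Heavy atoms from the SMILES: 16 C, 1 N, 6 O.
Implicit hydrogens by atom environment:
  6 × C: 2 H each → 12
  5 × C: no H
  3 × C: 1 H each → 3
  3 × O: no H
  2 × C: 3 H each → 6
  2 × O (charge -1): no H
  1 × N (charge +1): no H
  1 × O: 1 H
  Total hydrogens = 22.
Net charge -1.
Molecular formula: C16H22NO6-

C16H22NO6-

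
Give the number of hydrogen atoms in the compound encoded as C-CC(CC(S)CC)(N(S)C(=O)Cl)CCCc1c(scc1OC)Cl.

25

Hydrogens are implicit in SMILES; fill each atom to its normal valence:
  6 × C: 2 H each → 12
  3 × C: 3 H each → 9
  3 × C (aromatic): no H
  2 × C: no H
  2 × Cl: no H
  2 × O: no H
  2 × S: 1 H each → 2
  1 × C (aromatic): 1 H
  1 × C: 1 H
  1 × N: no H
  1 × S (aromatic): no H
  Total hydrogens = 25.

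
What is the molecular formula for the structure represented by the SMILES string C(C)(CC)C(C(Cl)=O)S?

Heavy atoms from the SMILES: 6 C, 1 Cl, 1 O, 1 S.
Implicit hydrogens by atom environment:
  2 × C: 3 H each → 6
  2 × C: 1 H each → 2
  1 × C: 2 H
  1 × C: no H
  1 × Cl: no H
  1 × O: no H
  1 × S: 1 H
  Total hydrogens = 11.
Molecular formula: C6H11ClOS

C6H11ClOS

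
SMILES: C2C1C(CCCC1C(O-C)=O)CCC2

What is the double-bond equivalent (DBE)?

3

Molecular formula from the SMILES: C12H20O2.
DoU = (2C + 2 + N − H − X)/2 = (2·12 + 2 + 0 − 20 − 0)/2 = 6/2 = 3.
(Structurally: 2 ring(s) + 1 π bond(s) = 3.)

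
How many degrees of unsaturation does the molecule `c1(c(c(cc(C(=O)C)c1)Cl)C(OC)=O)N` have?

Molecular formula from the SMILES: C10H10ClNO3.
DoU = (2C + 2 + N − H − X)/2 = (2·10 + 2 + 1 − 10 − 1)/2 = 12/2 = 6.
(Structurally: 1 ring(s) + 5 π bond(s) = 6.)

6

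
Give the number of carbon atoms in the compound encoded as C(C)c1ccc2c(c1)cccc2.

12

The symbol for carbon appears 12 times in the SMILES. Lowercase c denotes aromatic carbon and counts toward C.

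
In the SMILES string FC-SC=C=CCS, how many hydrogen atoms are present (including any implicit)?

Hydrogens are implicit in SMILES; fill each atom to its normal valence:
  2 × C: 2 H each → 4
  2 × C: 1 H each → 2
  1 × C: no H
  1 × F: no H
  1 × S: 1 H
  1 × S: no H
  Total hydrogens = 7.

7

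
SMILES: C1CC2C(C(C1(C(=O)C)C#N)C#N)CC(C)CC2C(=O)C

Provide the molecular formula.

Heavy atoms from the SMILES: 17 C, 2 N, 2 O.
Implicit hydrogens by atom environment:
  5 × C: 1 H each → 5
  5 × C: no H
  4 × C: 2 H each → 8
  3 × C: 3 H each → 9
  2 × N: no H
  2 × O: no H
  Total hydrogens = 22.
Molecular formula: C17H22N2O2

C17H22N2O2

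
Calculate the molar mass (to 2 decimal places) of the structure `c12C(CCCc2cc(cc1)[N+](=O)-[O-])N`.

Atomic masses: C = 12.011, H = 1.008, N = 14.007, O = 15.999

Molecular formula: C10H12N2O2.
M = 10×12.011 + 12×1.008 + 2×14.007 + 2×15.999 = 192.22 g/mol.

192.22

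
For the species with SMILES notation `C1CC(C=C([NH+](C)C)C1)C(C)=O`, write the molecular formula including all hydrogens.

C10H18NO+

Heavy atoms from the SMILES: 10 C, 1 N, 1 O.
Implicit hydrogens by atom environment:
  3 × C: 3 H each → 9
  3 × C: 2 H each → 6
  2 × C: 1 H each → 2
  2 × C: no H
  1 × N (charge +1): 1 H
  1 × O: no H
  Total hydrogens = 18.
Net charge +1.
Molecular formula: C10H18NO+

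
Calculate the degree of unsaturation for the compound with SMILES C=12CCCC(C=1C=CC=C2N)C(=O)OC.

6

Molecular formula from the SMILES: C12H15NO2.
DoU = (2C + 2 + N − H − X)/2 = (2·12 + 2 + 1 − 15 − 0)/2 = 12/2 = 6.
(Structurally: 2 ring(s) + 4 π bond(s) = 6.)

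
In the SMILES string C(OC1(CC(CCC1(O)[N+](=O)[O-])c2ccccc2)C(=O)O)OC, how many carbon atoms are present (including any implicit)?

15

The symbol for carbon appears 15 times in the SMILES. Lowercase c denotes aromatic carbon and counts toward C.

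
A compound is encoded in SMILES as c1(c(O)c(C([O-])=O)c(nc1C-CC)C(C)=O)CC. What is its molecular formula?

C13H16NO4-

Heavy atoms from the SMILES: 13 C, 1 N, 4 O.
Implicit hydrogens by atom environment:
  5 × C (aromatic): no H
  3 × C: 3 H each → 9
  3 × C: 2 H each → 6
  2 × C: no H
  2 × O: no H
  1 × N (aromatic): no H
  1 × O: 1 H
  1 × O (charge -1): no H
  Total hydrogens = 16.
Net charge -1.
Molecular formula: C13H16NO4-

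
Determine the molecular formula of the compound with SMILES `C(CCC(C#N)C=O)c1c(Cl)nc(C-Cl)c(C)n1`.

C12H13Cl2N3O

Heavy atoms from the SMILES: 12 C, 2 Cl, 3 N, 1 O.
Implicit hydrogens by atom environment:
  4 × C: 2 H each → 8
  4 × C (aromatic): no H
  2 × C: 1 H each → 2
  2 × Cl: no H
  2 × N (aromatic): no H
  1 × C: 3 H
  1 × C: no H
  1 × N: no H
  1 × O: no H
  Total hydrogens = 13.
Molecular formula: C12H13Cl2N3O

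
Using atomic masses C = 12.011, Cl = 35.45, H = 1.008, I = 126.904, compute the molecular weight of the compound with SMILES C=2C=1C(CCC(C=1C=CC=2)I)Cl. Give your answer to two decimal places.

292.54

Molecular formula: C10H10ClI.
M = 10×12.011 + 1×35.45 + 10×1.008 + 1×126.904 = 292.54 g/mol.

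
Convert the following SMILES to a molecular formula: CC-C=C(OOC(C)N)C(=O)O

Heavy atoms from the SMILES: 7 C, 1 N, 4 O.
Implicit hydrogens by atom environment:
  3 × O: no H
  2 × C: 3 H each → 6
  2 × C: 1 H each → 2
  2 × C: no H
  1 × C: 2 H
  1 × N: 2 H
  1 × O: 1 H
  Total hydrogens = 13.
Molecular formula: C7H13NO4

C7H13NO4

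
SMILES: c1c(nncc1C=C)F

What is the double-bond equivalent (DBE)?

Molecular formula from the SMILES: C6H5FN2.
DoU = (2C + 2 + N − H − X)/2 = (2·6 + 2 + 2 − 5 − 1)/2 = 10/2 = 5.
(Structurally: 1 ring(s) + 4 π bond(s) = 5.)

5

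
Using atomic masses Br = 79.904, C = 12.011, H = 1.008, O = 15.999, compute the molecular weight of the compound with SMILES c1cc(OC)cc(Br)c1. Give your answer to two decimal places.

Molecular formula: C7H7BrO.
M = 1×79.904 + 7×12.011 + 7×1.008 + 1×15.999 = 187.04 g/mol.

187.04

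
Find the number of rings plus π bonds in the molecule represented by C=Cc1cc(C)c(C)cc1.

Molecular formula from the SMILES: C10H12.
DoU = (2C + 2 + N − H − X)/2 = (2·10 + 2 + 0 − 12 − 0)/2 = 10/2 = 5.
(Structurally: 1 ring(s) + 4 π bond(s) = 5.)

5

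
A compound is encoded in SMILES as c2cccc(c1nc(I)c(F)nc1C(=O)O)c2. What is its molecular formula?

Heavy atoms from the SMILES: 11 C, 1 F, 1 I, 2 N, 2 O.
Implicit hydrogens by atom environment:
  5 × C (aromatic): 1 H each → 5
  5 × C (aromatic): no H
  2 × N (aromatic): no H
  1 × C: no H
  1 × F: no H
  1 × I: no H
  1 × O: 1 H
  1 × O: no H
  Total hydrogens = 6.
Molecular formula: C11H6FIN2O2

C11H6FIN2O2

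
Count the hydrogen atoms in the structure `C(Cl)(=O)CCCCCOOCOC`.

15

Hydrogens are implicit in SMILES; fill each atom to its normal valence:
  6 × C: 2 H each → 12
  4 × O: no H
  1 × C: 3 H
  1 × C: no H
  1 × Cl: no H
  Total hydrogens = 15.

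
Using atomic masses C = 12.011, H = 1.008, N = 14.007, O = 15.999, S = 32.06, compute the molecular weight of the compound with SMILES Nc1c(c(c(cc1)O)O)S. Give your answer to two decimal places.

Molecular formula: C6H7NO2S.
M = 6×12.011 + 7×1.008 + 1×14.007 + 2×15.999 + 1×32.06 = 157.19 g/mol.

157.19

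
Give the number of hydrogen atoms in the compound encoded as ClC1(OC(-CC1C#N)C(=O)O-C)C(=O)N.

Hydrogens are implicit in SMILES; fill each atom to its normal valence:
  4 × C: no H
  4 × O: no H
  2 × C: 1 H each → 2
  1 × C: 3 H
  1 × C: 2 H
  1 × Cl: no H
  1 × N: 2 H
  1 × N: no H
  Total hydrogens = 9.

9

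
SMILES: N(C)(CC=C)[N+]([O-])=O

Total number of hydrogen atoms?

Hydrogens are implicit in SMILES; fill each atom to its normal valence:
  2 × C: 2 H each → 4
  1 × C: 3 H
  1 × C: 1 H
  1 × N: no H
  1 × N (charge +1): no H
  1 × O: no H
  1 × O (charge -1): no H
  Total hydrogens = 8.

8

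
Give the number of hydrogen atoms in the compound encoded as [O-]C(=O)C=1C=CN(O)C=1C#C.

4

Hydrogens are implicit in SMILES; fill each atom to its normal valence:
  2 × C (aromatic): 1 H each → 2
  2 × C (aromatic): no H
  2 × C: no H
  1 × C: 1 H
  1 × N (aromatic): no H
  1 × O: 1 H
  1 × O: no H
  1 × O (charge -1): no H
  Total hydrogens = 4.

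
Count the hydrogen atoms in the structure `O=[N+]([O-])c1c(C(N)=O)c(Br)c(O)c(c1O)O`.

Hydrogens are implicit in SMILES; fill each atom to its normal valence:
  6 × C (aromatic): no H
  3 × O: 1 H each → 3
  2 × O: no H
  1 × Br: no H
  1 × C: no H
  1 × N: 2 H
  1 × N (charge +1): no H
  1 × O (charge -1): no H
  Total hydrogens = 5.

5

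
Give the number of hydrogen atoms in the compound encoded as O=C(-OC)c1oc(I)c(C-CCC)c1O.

Hydrogens are implicit in SMILES; fill each atom to its normal valence:
  4 × C (aromatic): no H
  3 × C: 2 H each → 6
  2 × C: 3 H each → 6
  2 × O: no H
  1 × C: no H
  1 × I: no H
  1 × O: 1 H
  1 × O (aromatic): no H
  Total hydrogens = 13.

13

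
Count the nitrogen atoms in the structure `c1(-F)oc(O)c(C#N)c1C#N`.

The symbol for nitrogen appears 2 times in the SMILES.

2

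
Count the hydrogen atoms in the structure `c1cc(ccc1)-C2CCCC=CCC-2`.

Hydrogens are implicit in SMILES; fill each atom to its normal valence:
  5 × C: 2 H each → 10
  5 × C (aromatic): 1 H each → 5
  3 × C: 1 H each → 3
  1 × C (aromatic): no H
  Total hydrogens = 18.

18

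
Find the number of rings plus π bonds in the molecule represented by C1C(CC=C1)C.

2

Molecular formula from the SMILES: C6H10.
DoU = (2C + 2 + N − H − X)/2 = (2·6 + 2 + 0 − 10 − 0)/2 = 4/2 = 2.
(Structurally: 1 ring(s) + 1 π bond(s) = 2.)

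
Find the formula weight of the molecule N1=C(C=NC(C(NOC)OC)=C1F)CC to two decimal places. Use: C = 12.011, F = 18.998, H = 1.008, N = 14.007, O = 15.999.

Molecular formula: C9H14FN3O2.
M = 9×12.011 + 1×18.998 + 14×1.008 + 3×14.007 + 2×15.999 = 215.23 g/mol.

215.23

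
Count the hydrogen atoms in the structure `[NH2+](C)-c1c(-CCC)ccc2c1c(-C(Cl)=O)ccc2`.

17

Hydrogens are implicit in SMILES; fill each atom to its normal valence:
  5 × C (aromatic): 1 H each → 5
  5 × C (aromatic): no H
  2 × C: 3 H each → 6
  2 × C: 2 H each → 4
  1 × C: no H
  1 × Cl: no H
  1 × N (charge +1): 2 H
  1 × O: no H
  Total hydrogens = 17.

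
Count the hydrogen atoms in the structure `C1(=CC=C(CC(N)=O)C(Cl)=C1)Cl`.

7

Hydrogens are implicit in SMILES; fill each atom to its normal valence:
  3 × C (aromatic): 1 H each → 3
  3 × C (aromatic): no H
  2 × Cl: no H
  1 × C: 2 H
  1 × C: no H
  1 × N: 2 H
  1 × O: no H
  Total hydrogens = 7.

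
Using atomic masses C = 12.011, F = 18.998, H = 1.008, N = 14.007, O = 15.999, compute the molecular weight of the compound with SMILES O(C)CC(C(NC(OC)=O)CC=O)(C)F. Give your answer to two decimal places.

Molecular formula: C9H16FNO4.
M = 9×12.011 + 1×18.998 + 16×1.008 + 1×14.007 + 4×15.999 = 221.23 g/mol.

221.23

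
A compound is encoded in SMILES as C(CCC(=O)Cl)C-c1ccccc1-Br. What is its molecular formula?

Heavy atoms from the SMILES: 1 Br, 11 C, 1 Cl, 1 O.
Implicit hydrogens by atom environment:
  4 × C: 2 H each → 8
  4 × C (aromatic): 1 H each → 4
  2 × C (aromatic): no H
  1 × Br: no H
  1 × C: no H
  1 × Cl: no H
  1 × O: no H
  Total hydrogens = 12.
Molecular formula: C11H12BrClO

C11H12BrClO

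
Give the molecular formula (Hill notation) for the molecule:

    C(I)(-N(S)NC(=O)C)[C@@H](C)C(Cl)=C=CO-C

Heavy atoms from the SMILES: 9 C, 1 Cl, 1 I, 2 N, 2 O, 1 S.
Implicit hydrogens by atom environment:
  3 × C: 3 H each → 9
  3 × C: 1 H each → 3
  3 × C: no H
  2 × O: no H
  1 × Cl: no H
  1 × I: no H
  1 × N: 1 H
  1 × N: no H
  1 × S: 1 H
  Total hydrogens = 14.
Molecular formula: C9H14ClIN2O2S

C9H14ClIN2O2S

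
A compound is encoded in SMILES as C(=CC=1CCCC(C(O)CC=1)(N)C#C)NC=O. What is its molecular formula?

C13H18N2O2

Heavy atoms from the SMILES: 13 C, 2 N, 2 O.
Implicit hydrogens by atom environment:
  6 × C: 1 H each → 6
  4 × C: 2 H each → 8
  3 × C: no H
  1 × N: 2 H
  1 × N: 1 H
  1 × O: 1 H
  1 × O: no H
  Total hydrogens = 18.
Molecular formula: C13H18N2O2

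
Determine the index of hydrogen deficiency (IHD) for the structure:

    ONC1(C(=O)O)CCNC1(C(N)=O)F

3

Molecular formula from the SMILES: C6H10FN3O4.
DoU = (2C + 2 + N − H − X)/2 = (2·6 + 2 + 3 − 10 − 1)/2 = 6/2 = 3.
(Structurally: 1 ring(s) + 2 π bond(s) = 3.)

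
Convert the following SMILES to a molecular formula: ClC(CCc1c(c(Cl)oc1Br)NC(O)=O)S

Heavy atoms from the SMILES: 1 Br, 8 C, 2 Cl, 1 N, 3 O, 1 S.
Implicit hydrogens by atom environment:
  4 × C (aromatic): no H
  2 × C: 2 H each → 4
  2 × Cl: no H
  1 × Br: no H
  1 × C: 1 H
  1 × C: no H
  1 × N: 1 H
  1 × O: 1 H
  1 × O (aromatic): no H
  1 × O: no H
  1 × S: 1 H
  Total hydrogens = 8.
Molecular formula: C8H8BrCl2NO3S

C8H8BrCl2NO3S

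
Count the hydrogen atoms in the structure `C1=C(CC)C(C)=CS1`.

Hydrogens are implicit in SMILES; fill each atom to its normal valence:
  2 × C: 3 H each → 6
  2 × C (aromatic): 1 H each → 2
  2 × C (aromatic): no H
  1 × C: 2 H
  1 × S (aromatic): no H
  Total hydrogens = 10.

10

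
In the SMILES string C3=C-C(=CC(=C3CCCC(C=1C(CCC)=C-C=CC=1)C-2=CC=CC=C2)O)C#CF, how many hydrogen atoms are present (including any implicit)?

27

Hydrogens are implicit in SMILES; fill each atom to its normal valence:
  12 × C (aromatic): 1 H each → 12
  6 × C (aromatic): no H
  5 × C: 2 H each → 10
  2 × C: no H
  1 × C: 3 H
  1 × C: 1 H
  1 × F: no H
  1 × O: 1 H
  Total hydrogens = 27.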